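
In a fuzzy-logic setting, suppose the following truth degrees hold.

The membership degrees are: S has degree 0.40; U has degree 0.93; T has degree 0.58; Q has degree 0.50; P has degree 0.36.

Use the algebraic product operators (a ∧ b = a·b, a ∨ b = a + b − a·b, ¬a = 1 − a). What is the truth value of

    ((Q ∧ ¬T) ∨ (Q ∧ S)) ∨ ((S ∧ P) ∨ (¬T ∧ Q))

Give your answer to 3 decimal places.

¬T = 1 − 0.5800 = 0.4200
Q ∧ ¬T = a·b on (0.5000, 0.4200) = 0.2100
Q ∧ S = a·b on (0.5000, 0.4000) = 0.2000
(Q ∧ ¬T) ∨ (Q ∧ S) = a + b − a·b on (0.2100, 0.2000) = 0.3680
S ∧ P = a·b on (0.4000, 0.3600) = 0.1440
¬T = 1 − 0.5800 = 0.4200
¬T ∧ Q = a·b on (0.4200, 0.5000) = 0.2100
(S ∧ P) ∨ (¬T ∧ Q) = a + b − a·b on (0.1440, 0.2100) = 0.3238
((Q ∧ ¬T) ∨ (Q ∧ S)) ∨ ((S ∧ P) ∨ (¬T ∧ Q)) = a + b − a·b on (0.3680, 0.3238) = 0.5726

0.573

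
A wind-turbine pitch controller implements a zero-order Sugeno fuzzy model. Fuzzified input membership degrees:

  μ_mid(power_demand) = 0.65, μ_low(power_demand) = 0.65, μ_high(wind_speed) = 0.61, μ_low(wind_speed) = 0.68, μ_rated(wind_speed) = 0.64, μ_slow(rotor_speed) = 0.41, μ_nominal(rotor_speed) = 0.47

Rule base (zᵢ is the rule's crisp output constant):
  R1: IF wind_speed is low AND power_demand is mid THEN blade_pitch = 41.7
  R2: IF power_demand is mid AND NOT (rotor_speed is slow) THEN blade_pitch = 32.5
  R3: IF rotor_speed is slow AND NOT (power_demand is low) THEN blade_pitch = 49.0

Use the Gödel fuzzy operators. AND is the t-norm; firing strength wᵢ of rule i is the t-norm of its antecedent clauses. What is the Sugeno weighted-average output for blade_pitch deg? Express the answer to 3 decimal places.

39.893

R1 (z=41.7): low=0.68, mid=0.65; AND[min(a, b)] → w = 0.65
R2 (z=32.5): mid=0.65, ¬slow=1−0.41=0.59; AND[min(a, b)] → w = 0.59
R3 (z=49.0): slow=0.41, ¬low=1−0.65=0.35; AND[min(a, b)] → w = 0.35
Weighted average = (0.65·41.7 + 0.59·32.5 + 0.35·49.0) / (0.65 + 0.59 + 0.35)
  = 63.4300 / 1.5900 = 39.893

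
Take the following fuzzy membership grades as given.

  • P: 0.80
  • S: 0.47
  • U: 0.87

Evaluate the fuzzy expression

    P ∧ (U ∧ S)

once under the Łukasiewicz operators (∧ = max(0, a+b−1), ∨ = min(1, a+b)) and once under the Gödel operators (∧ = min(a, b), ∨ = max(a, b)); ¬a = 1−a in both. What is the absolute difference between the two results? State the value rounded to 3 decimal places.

Under Łukasiewicz:
  U ∧ S = max(0, a+b−1) on (0.87, 0.47) = 0.34
  P ∧ (U ∧ S) = max(0, a+b−1) on (0.80, 0.34) = 0.14
  → value = 0.1400
Under Gödel:
  U ∧ S = min(a, b) on (0.87, 0.47) = 0.47
  P ∧ (U ∧ S) = min(a, b) on (0.80, 0.47) = 0.47
  → value = 0.4700
|0.1400 − 0.4700| = 0.330

0.330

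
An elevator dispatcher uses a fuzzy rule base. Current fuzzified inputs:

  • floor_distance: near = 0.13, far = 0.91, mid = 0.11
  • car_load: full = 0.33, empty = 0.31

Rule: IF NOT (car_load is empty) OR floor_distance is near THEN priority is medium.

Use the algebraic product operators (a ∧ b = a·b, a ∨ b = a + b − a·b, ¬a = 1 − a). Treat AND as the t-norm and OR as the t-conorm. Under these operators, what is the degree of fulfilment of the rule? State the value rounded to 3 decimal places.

0.730

firing strength: ¬empty=1−0.31=0.69, near=0.13; OR[a + b − a·b] → w = 0.7303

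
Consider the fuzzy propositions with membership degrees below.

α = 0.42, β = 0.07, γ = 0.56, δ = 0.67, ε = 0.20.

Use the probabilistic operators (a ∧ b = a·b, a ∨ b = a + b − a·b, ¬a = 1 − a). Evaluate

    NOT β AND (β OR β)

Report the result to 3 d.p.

NOT β = 1 − 0.0700 = 0.9300
β OR β = a + b − a·b on (0.0700, 0.0700) = 0.1351
NOT β AND (β OR β) = a·b on (0.9300, 0.1351) = 0.1256

0.126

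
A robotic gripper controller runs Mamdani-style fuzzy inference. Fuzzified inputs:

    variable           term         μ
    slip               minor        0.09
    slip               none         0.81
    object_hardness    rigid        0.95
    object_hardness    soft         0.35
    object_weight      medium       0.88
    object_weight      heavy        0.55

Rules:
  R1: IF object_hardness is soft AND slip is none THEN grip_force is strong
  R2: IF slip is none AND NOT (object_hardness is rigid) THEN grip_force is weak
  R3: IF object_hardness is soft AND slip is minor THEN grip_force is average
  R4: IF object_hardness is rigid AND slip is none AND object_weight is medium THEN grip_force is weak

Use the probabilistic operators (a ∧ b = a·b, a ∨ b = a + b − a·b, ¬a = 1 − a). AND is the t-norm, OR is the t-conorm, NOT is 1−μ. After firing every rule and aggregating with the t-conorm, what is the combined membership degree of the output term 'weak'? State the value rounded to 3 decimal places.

R1: soft=0.35, none=0.81; AND[a·b] → w = 0.2835
R2: none=0.81, ¬rigid=1−0.95=0.05; AND[a·b] → w = 0.0405
R3: soft=0.35, minor=0.09; AND[a·b] → w = 0.0315
R4: rigid=0.95, none=0.81, medium=0.88; AND[a·b] → w = 0.6772
Rules with consequent 'weak': {R2, R4} → strengths 0.0405, 0.6772
Aggregate via t-conorm [a + b − a·b]: 0.6902

0.690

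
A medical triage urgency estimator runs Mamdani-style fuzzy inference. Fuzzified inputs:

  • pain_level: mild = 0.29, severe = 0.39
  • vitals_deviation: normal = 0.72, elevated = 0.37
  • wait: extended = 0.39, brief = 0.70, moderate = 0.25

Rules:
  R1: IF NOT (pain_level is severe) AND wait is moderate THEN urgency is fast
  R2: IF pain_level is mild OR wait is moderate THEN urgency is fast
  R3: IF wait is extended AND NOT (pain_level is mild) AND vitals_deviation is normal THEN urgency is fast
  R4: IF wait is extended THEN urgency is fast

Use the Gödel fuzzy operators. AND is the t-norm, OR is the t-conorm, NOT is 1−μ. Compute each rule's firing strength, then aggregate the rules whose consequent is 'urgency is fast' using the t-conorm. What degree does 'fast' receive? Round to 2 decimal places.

0.39

R1: ¬severe=1−0.39=0.61, moderate=0.25; AND[min(a, b)] → w = 0.25
R2: mild=0.29, moderate=0.25; OR[max(a, b)] → w = 0.29
R3: extended=0.39, ¬mild=1−0.29=0.71, normal=0.72; AND[min(a, b)] → w = 0.39
R4: extended=0.39 → w = 0.39
Rules with consequent 'fast': {R1, R2, R3, R4} → strengths 0.25, 0.29, 0.39, 0.39
Aggregate via t-conorm [max(a, b)]: 0.39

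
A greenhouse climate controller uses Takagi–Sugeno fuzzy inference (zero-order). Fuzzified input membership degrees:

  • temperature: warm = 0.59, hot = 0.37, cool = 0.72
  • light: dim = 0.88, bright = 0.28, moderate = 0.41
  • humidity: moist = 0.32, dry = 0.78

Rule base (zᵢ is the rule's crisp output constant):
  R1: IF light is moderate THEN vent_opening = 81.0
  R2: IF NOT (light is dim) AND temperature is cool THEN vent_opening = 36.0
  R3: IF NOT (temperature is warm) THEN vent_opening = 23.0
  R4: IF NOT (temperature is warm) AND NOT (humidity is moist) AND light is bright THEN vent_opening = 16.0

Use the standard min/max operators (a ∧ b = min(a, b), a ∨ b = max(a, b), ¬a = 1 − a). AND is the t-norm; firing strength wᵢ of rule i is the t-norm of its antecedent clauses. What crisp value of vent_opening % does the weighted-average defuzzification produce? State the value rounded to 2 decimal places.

R1 (z=81.0): moderate=0.41 → w = 0.41
R2 (z=36.0): ¬dim=1−0.88=0.12, cool=0.72; AND[min(a, b)] → w = 0.12
R3 (z=23.0): ¬warm=1−0.59=0.41 → w = 0.41
R4 (z=16.0): ¬warm=1−0.59=0.41, ¬moist=1−0.32=0.68, bright=0.28; AND[min(a, b)] → w = 0.28
Weighted average = (0.41·81.0 + 0.12·36.0 + 0.41·23.0 + 0.28·16.0) / (0.41 + 0.12 + 0.41 + 0.28)
  = 51.4400 / 1.2200 = 42.16

42.16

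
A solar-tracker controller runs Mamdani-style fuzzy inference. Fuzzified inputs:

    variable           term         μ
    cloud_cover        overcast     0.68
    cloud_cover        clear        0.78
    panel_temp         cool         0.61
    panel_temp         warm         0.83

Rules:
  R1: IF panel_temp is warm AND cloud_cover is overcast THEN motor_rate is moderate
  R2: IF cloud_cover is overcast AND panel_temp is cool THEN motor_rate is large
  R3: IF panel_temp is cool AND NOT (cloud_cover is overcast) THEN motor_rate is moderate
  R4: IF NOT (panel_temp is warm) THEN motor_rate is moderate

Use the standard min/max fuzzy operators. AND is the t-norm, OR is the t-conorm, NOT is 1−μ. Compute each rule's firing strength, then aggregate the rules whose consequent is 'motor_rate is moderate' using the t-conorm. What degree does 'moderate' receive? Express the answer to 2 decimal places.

R1: warm=0.83, overcast=0.68; AND[min(a, b)] → w = 0.68
R2: overcast=0.68, cool=0.61; AND[min(a, b)] → w = 0.61
R3: cool=0.61, ¬overcast=1−0.68=0.32; AND[min(a, b)] → w = 0.32
R4: ¬warm=1−0.83=0.17 → w = 0.17
Rules with consequent 'moderate': {R1, R3, R4} → strengths 0.68, 0.32, 0.17
Aggregate via t-conorm [max(a, b)]: 0.68

0.68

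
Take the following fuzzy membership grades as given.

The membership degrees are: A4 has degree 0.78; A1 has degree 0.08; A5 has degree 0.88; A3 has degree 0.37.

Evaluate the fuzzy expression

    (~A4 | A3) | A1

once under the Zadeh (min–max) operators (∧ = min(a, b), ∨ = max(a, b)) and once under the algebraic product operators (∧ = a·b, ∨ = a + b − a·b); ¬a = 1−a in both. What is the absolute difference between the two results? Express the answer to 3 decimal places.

Under Zadeh (min–max):
  ~A4 = 1 − 0.78 = 0.22
  ~A4 | A3 = max(a, b) on (0.22, 0.37) = 0.37
  (~A4 | A3) | A1 = max(a, b) on (0.37, 0.08) = 0.37
  → value = 0.3700
Under algebraic product:
  ~A4 = 1 − 0.7800 = 0.2200
  ~A4 | A3 = a + b − a·b on (0.2200, 0.3700) = 0.5086
  (~A4 | A3) | A1 = a + b − a·b on (0.5086, 0.0800) = 0.5479
  → value = 0.5479
|0.3700 − 0.5479| = 0.178

0.178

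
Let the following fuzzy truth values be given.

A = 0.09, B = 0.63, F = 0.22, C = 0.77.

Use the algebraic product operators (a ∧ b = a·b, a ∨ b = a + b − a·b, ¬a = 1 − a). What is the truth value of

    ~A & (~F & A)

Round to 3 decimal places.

0.064

~A = 1 − 0.0900 = 0.9100
~F = 1 − 0.2200 = 0.7800
~F & A = a·b on (0.7800, 0.0900) = 0.0702
~A & (~F & A) = a·b on (0.9100, 0.0702) = 0.0639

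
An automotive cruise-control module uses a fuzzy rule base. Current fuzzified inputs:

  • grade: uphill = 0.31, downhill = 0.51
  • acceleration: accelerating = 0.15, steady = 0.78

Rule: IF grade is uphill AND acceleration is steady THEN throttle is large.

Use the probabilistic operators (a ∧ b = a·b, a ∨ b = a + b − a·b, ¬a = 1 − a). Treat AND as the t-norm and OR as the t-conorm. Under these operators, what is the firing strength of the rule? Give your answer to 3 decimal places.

firing strength: uphill=0.31, steady=0.78; AND[a·b] → w = 0.2418

0.242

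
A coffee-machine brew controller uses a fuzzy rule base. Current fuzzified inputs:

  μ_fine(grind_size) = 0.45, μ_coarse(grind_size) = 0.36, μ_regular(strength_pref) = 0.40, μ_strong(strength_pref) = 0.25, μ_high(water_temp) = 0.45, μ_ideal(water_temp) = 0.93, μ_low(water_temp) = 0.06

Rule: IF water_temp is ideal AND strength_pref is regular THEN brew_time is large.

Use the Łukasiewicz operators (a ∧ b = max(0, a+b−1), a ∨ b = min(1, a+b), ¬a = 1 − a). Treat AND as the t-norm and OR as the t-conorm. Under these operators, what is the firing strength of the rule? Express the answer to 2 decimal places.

firing strength: ideal=0.93, regular=0.40; AND[max(0, a+b−1)] → w = 0.33

0.33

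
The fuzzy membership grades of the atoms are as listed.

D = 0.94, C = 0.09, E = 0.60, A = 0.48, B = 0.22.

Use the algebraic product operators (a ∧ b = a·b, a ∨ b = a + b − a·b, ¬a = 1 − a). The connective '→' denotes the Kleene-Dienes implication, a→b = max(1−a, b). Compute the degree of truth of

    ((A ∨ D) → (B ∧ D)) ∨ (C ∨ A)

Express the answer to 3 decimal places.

0.625

A ∨ D = a + b − a·b on (0.4800, 0.9400) = 0.9688
B ∧ D = a·b on (0.2200, 0.9400) = 0.2068
(A ∨ D) → (B ∧ D)  [Kleene-Dienes: max(1−a, b)] with a=0.9688, b=0.2068 → 0.2068
C ∨ A = a + b − a·b on (0.0900, 0.4800) = 0.5268
((A ∨ D) → (B ∧ D)) ∨ (C ∨ A) = a + b − a·b on (0.2068, 0.5268) = 0.6247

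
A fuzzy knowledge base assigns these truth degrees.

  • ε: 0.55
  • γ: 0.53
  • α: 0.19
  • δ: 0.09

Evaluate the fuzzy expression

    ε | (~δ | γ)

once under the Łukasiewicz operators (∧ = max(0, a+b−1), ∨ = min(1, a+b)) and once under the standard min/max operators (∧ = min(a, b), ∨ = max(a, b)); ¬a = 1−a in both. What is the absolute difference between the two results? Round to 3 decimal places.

0.090

Under Łukasiewicz:
  ~δ = 1 − 0.09 = 0.91
  ~δ | γ = min(1, a+b) on (0.91, 0.53) = 1.00
  ε | (~δ | γ) = min(1, a+b) on (0.55, 1.00) = 1.00
  → value = 1.0000
Under standard min/max:
  ~δ = 1 − 0.09 = 0.91
  ~δ | γ = max(a, b) on (0.91, 0.53) = 0.91
  ε | (~δ | γ) = max(a, b) on (0.55, 0.91) = 0.91
  → value = 0.9100
|1.0000 − 0.9100| = 0.090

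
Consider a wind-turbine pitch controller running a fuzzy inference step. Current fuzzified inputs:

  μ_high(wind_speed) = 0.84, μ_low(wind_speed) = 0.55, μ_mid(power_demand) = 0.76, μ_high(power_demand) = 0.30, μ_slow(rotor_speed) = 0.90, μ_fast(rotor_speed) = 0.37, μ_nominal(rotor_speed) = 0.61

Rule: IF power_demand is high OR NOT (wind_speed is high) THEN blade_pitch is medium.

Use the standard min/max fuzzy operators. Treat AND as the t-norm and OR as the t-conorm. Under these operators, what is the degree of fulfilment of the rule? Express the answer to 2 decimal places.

0.30

firing strength: high=0.30, ¬high=1−0.84=0.16; OR[max(a, b)] → w = 0.30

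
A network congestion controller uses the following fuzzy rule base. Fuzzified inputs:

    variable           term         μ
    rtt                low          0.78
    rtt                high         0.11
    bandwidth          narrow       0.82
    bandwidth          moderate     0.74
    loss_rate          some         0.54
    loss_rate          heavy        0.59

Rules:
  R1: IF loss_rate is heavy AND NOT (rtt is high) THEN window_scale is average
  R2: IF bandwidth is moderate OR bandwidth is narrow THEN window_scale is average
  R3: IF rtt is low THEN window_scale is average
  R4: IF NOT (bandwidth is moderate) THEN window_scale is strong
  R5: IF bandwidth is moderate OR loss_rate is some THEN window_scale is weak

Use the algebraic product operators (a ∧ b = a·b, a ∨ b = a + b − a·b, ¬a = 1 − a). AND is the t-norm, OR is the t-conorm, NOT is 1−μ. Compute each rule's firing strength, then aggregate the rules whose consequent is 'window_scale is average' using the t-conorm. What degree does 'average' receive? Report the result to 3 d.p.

0.995

R1: heavy=0.59, ¬high=1−0.11=0.89; AND[a·b] → w = 0.5251
R2: moderate=0.74, narrow=0.82; OR[a + b − a·b] → w = 0.9532
R3: low=0.78 → w = 0.7800
R4: ¬moderate=1−0.74=0.26 → w = 0.2600
R5: moderate=0.74, some=0.54; OR[a + b − a·b] → w = 0.8804
Rules with consequent 'average': {R1, R2, R3} → strengths 0.5251, 0.9532, 0.7800
Aggregate via t-conorm [a + b − a·b]: 0.9951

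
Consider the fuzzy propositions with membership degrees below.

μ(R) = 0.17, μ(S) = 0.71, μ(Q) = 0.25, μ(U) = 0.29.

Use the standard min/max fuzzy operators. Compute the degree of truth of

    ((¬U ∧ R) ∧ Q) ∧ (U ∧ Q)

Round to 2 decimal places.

¬U = 1 − 0.29 = 0.71
¬U ∧ R = min(a, b) on (0.71, 0.17) = 0.17
(¬U ∧ R) ∧ Q = min(a, b) on (0.17, 0.25) = 0.17
U ∧ Q = min(a, b) on (0.29, 0.25) = 0.25
((¬U ∧ R) ∧ Q) ∧ (U ∧ Q) = min(a, b) on (0.17, 0.25) = 0.17

0.17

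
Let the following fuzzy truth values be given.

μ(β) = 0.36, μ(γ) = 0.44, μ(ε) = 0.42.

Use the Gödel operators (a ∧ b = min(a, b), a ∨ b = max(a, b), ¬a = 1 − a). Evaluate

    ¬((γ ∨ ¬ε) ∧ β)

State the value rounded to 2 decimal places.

0.64

¬ε = 1 − 0.42 = 0.58
γ ∨ ¬ε = max(a, b) on (0.44, 0.58) = 0.58
(γ ∨ ¬ε) ∧ β = min(a, b) on (0.58, 0.36) = 0.36
¬((γ ∨ ¬ε) ∧ β) = 1 − 0.36 = 0.64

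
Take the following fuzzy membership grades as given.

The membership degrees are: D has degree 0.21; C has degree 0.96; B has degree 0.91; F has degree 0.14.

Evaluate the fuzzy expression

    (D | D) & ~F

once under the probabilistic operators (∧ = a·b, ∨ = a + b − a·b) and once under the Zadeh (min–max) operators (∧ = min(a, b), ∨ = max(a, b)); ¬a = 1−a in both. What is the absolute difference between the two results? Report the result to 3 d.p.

0.113

Under probabilistic:
  D | D = a + b − a·b on (0.2100, 0.2100) = 0.3759
  ~F = 1 − 0.1400 = 0.8600
  (D | D) & ~F = a·b on (0.3759, 0.8600) = 0.3233
  → value = 0.3233
Under Zadeh (min–max):
  D | D = max(a, b) on (0.21, 0.21) = 0.21
  ~F = 1 − 0.14 = 0.86
  (D | D) & ~F = min(a, b) on (0.21, 0.86) = 0.21
  → value = 0.2100
|0.3233 − 0.2100| = 0.113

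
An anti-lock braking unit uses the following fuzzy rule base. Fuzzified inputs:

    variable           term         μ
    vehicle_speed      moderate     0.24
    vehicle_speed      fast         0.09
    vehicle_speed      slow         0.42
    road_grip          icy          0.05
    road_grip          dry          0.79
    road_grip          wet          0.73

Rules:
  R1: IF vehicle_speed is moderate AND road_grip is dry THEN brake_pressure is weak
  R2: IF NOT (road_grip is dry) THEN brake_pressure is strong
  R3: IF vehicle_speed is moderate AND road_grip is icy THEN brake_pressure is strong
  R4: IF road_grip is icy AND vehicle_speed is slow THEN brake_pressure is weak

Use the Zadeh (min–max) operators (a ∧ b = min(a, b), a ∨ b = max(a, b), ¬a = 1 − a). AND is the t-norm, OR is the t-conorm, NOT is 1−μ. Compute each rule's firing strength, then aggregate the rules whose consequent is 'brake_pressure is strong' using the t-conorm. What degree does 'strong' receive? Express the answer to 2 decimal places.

R1: moderate=0.24, dry=0.79; AND[min(a, b)] → w = 0.24
R2: ¬dry=1−0.79=0.21 → w = 0.21
R3: moderate=0.24, icy=0.05; AND[min(a, b)] → w = 0.05
R4: icy=0.05, slow=0.42; AND[min(a, b)] → w = 0.05
Rules with consequent 'strong': {R2, R3} → strengths 0.21, 0.05
Aggregate via t-conorm [max(a, b)]: 0.21

0.21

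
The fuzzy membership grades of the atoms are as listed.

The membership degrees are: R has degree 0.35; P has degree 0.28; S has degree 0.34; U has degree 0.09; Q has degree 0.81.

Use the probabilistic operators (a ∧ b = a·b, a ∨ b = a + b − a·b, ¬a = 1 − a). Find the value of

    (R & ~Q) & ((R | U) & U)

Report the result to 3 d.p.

~Q = 1 − 0.8100 = 0.1900
R & ~Q = a·b on (0.3500, 0.1900) = 0.0665
R | U = a + b − a·b on (0.3500, 0.0900) = 0.4085
(R | U) & U = a·b on (0.4085, 0.0900) = 0.0368
(R & ~Q) & ((R | U) & U) = a·b on (0.0665, 0.0368) = 0.0024

0.002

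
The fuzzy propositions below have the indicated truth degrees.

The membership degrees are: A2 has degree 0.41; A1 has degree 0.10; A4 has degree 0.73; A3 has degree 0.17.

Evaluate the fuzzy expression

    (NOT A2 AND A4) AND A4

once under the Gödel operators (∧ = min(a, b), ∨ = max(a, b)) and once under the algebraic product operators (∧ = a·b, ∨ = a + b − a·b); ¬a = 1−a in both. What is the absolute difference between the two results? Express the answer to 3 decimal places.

Under Gödel:
  NOT A2 = 1 − 0.41 = 0.59
  NOT A2 AND A4 = min(a, b) on (0.59, 0.73) = 0.59
  (NOT A2 AND A4) AND A4 = min(a, b) on (0.59, 0.73) = 0.59
  → value = 0.5900
Under algebraic product:
  NOT A2 = 1 − 0.4100 = 0.5900
  NOT A2 AND A4 = a·b on (0.5900, 0.7300) = 0.4307
  (NOT A2 AND A4) AND A4 = a·b on (0.4307, 0.7300) = 0.3144
  → value = 0.3144
|0.5900 − 0.3144| = 0.276

0.276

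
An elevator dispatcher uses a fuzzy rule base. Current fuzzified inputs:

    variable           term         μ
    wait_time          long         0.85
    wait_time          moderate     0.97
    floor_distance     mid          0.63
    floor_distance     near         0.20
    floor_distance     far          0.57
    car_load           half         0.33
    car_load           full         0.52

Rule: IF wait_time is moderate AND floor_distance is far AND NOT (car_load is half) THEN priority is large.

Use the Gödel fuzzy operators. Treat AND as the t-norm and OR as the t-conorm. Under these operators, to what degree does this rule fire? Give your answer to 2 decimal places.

0.57

firing strength: moderate=0.97, far=0.57, ¬half=1−0.33=0.67; AND[min(a, b)] → w = 0.57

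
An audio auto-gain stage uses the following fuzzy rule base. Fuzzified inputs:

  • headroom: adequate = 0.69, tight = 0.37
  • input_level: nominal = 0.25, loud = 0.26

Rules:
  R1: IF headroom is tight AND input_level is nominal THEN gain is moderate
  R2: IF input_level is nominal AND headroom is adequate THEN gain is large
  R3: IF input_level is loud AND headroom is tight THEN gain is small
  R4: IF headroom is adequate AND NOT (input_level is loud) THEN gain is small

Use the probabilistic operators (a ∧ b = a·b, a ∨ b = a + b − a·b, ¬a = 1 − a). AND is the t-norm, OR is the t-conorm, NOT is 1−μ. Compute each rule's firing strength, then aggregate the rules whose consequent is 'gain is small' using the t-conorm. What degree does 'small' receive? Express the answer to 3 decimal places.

0.558

R1: tight=0.37, nominal=0.25; AND[a·b] → w = 0.0925
R2: nominal=0.25, adequate=0.69; AND[a·b] → w = 0.1725
R3: loud=0.26, tight=0.37; AND[a·b] → w = 0.0962
R4: adequate=0.69, ¬loud=1−0.26=0.74; AND[a·b] → w = 0.5106
Rules with consequent 'small': {R3, R4} → strengths 0.0962, 0.5106
Aggregate via t-conorm [a + b − a·b]: 0.5577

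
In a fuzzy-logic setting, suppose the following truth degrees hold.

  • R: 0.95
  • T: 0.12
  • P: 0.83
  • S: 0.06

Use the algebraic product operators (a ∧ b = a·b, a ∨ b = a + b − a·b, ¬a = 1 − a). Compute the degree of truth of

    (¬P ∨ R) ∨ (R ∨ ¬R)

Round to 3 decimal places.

¬P = 1 − 0.8300 = 0.1700
¬P ∨ R = a + b − a·b on (0.1700, 0.9500) = 0.9585
¬R = 1 − 0.9500 = 0.0500
R ∨ ¬R = a + b − a·b on (0.9500, 0.0500) = 0.9525
(¬P ∨ R) ∨ (R ∨ ¬R) = a + b − a·b on (0.9585, 0.9525) = 0.9980

0.998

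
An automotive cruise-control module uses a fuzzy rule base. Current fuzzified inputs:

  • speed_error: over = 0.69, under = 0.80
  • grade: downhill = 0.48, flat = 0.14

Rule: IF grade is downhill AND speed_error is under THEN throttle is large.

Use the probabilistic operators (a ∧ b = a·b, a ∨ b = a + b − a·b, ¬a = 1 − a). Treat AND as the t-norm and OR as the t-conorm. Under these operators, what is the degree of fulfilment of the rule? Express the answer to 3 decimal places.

0.384

firing strength: downhill=0.48, under=0.80; AND[a·b] → w = 0.3840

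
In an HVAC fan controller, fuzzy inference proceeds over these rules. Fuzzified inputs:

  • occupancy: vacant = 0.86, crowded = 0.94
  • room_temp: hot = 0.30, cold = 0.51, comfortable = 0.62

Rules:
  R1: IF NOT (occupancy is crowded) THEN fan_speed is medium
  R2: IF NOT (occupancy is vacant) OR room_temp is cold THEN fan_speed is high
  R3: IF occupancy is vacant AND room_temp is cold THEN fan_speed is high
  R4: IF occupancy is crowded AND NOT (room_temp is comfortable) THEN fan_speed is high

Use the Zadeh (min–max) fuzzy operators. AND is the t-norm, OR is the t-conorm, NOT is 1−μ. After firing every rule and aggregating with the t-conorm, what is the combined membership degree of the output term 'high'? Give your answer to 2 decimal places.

R1: ¬crowded=1−0.94=0.06 → w = 0.06
R2: ¬vacant=1−0.86=0.14, cold=0.51; OR[max(a, b)] → w = 0.51
R3: vacant=0.86, cold=0.51; AND[min(a, b)] → w = 0.51
R4: crowded=0.94, ¬comfortable=1−0.62=0.38; AND[min(a, b)] → w = 0.38
Rules with consequent 'high': {R2, R3, R4} → strengths 0.51, 0.51, 0.38
Aggregate via t-conorm [max(a, b)]: 0.51

0.51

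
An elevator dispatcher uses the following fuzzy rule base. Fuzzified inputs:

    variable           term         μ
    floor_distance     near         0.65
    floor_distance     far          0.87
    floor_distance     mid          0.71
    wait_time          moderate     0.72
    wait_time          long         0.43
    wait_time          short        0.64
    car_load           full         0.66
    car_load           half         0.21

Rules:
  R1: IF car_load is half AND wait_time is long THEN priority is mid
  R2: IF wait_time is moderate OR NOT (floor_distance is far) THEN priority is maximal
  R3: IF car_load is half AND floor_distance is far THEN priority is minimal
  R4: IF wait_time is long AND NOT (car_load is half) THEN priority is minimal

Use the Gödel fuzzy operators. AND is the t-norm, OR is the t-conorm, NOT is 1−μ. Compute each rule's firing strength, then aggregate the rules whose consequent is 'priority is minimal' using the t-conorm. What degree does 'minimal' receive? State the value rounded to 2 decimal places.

R1: half=0.21, long=0.43; AND[min(a, b)] → w = 0.21
R2: moderate=0.72, ¬far=1−0.87=0.13; OR[max(a, b)] → w = 0.72
R3: half=0.21, far=0.87; AND[min(a, b)] → w = 0.21
R4: long=0.43, ¬half=1−0.21=0.79; AND[min(a, b)] → w = 0.43
Rules with consequent 'minimal': {R3, R4} → strengths 0.21, 0.43
Aggregate via t-conorm [max(a, b)]: 0.43

0.43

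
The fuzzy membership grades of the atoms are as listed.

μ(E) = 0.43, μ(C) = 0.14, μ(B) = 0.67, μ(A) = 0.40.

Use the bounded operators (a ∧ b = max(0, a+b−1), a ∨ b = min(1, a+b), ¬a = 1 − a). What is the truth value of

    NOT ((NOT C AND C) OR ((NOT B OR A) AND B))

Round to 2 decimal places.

0.60

NOT C = 1 − 0.14 = 0.86
NOT C AND C = max(0, a+b−1) on (0.86, 0.14) = 0.00
NOT B = 1 − 0.67 = 0.33
NOT B OR A = min(1, a+b) on (0.33, 0.40) = 0.73
(NOT B OR A) AND B = max(0, a+b−1) on (0.73, 0.67) = 0.40
(NOT C AND C) OR ((NOT B OR A) AND B) = min(1, a+b) on (0.00, 0.40) = 0.40
NOT ((NOT C AND C) OR ((NOT B OR A) AND B)) = 1 − 0.40 = 0.60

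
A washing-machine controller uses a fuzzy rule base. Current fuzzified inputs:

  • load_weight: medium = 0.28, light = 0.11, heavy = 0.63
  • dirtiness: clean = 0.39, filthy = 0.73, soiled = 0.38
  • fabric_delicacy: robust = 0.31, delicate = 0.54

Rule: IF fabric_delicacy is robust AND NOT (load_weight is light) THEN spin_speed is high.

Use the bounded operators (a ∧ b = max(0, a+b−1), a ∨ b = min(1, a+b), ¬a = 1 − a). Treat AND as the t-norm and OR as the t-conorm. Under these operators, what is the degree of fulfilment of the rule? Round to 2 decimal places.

firing strength: robust=0.31, ¬light=1−0.11=0.89; AND[max(0, a+b−1)] → w = 0.20

0.20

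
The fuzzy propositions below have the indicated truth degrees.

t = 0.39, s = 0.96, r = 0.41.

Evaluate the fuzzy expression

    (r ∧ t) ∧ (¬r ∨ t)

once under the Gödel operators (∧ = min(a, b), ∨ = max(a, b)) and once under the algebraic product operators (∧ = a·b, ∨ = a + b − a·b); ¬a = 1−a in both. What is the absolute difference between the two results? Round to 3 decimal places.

Under Gödel:
  r ∧ t = min(a, b) on (0.41, 0.39) = 0.39
  ¬r = 1 − 0.41 = 0.59
  ¬r ∨ t = max(a, b) on (0.59, 0.39) = 0.59
  (r ∧ t) ∧ (¬r ∨ t) = min(a, b) on (0.39, 0.59) = 0.39
  → value = 0.3900
Under algebraic product:
  r ∧ t = a·b on (0.4100, 0.3900) = 0.1599
  ¬r = 1 − 0.4100 = 0.5900
  ¬r ∨ t = a + b − a·b on (0.5900, 0.3900) = 0.7499
  (r ∧ t) ∧ (¬r ∨ t) = a·b on (0.1599, 0.7499) = 0.1199
  → value = 0.1199
|0.3900 − 0.1199| = 0.270

0.270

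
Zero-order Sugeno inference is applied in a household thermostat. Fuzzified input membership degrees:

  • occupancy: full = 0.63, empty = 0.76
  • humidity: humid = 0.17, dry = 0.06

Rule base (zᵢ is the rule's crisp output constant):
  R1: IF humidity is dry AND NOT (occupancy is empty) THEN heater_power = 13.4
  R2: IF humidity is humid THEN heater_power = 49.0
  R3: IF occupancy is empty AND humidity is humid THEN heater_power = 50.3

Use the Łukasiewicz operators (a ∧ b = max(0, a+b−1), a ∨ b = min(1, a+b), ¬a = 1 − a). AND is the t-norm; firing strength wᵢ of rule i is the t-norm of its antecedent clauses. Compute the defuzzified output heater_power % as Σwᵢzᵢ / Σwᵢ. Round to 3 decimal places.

49.000

R1 (z=13.4): dry=0.06, ¬empty=1−0.76=0.24; AND[max(0, a+b−1)] → w = 0.00
R2 (z=49.0): humid=0.17 → w = 0.17
R3 (z=50.3): empty=0.76, humid=0.17; AND[max(0, a+b−1)] → w = 0.00
Weighted average = (0.00·13.4 + 0.17·49.0 + 0.00·50.3) / (0.00 + 0.17 + 0.00)
  = 8.3300 / 0.1700 = 49.000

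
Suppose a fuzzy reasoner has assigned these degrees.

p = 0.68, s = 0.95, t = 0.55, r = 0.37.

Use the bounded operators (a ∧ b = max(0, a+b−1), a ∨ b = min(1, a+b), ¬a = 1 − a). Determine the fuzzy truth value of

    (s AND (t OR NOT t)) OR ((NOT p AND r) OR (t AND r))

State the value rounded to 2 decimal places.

0.95

NOT t = 1 − 0.55 = 0.45
t OR NOT t = min(1, a+b) on (0.55, 0.45) = 1.00
s AND (t OR NOT t) = max(0, a+b−1) on (0.95, 1.00) = 0.95
NOT p = 1 − 0.68 = 0.32
NOT p AND r = max(0, a+b−1) on (0.32, 0.37) = 0.00
t AND r = max(0, a+b−1) on (0.55, 0.37) = 0.00
(NOT p AND r) OR (t AND r) = min(1, a+b) on (0.00, 0.00) = 0.00
(s AND (t OR NOT t)) OR ((NOT p AND r) OR (t AND r)) = min(1, a+b) on (0.95, 0.00) = 0.95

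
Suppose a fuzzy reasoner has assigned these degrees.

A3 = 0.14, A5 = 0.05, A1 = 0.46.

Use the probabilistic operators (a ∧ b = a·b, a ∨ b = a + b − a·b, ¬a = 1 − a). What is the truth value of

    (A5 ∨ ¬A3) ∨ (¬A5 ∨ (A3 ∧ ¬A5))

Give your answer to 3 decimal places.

0.994

¬A3 = 1 − 0.1400 = 0.8600
A5 ∨ ¬A3 = a + b − a·b on (0.0500, 0.8600) = 0.8670
¬A5 = 1 − 0.0500 = 0.9500
¬A5 = 1 − 0.0500 = 0.9500
A3 ∧ ¬A5 = a·b on (0.1400, 0.9500) = 0.1330
¬A5 ∨ (A3 ∧ ¬A5) = a + b − a·b on (0.9500, 0.1330) = 0.9567
(A5 ∨ ¬A3) ∨ (¬A5 ∨ (A3 ∧ ¬A5)) = a + b − a·b on (0.8670, 0.9567) = 0.9942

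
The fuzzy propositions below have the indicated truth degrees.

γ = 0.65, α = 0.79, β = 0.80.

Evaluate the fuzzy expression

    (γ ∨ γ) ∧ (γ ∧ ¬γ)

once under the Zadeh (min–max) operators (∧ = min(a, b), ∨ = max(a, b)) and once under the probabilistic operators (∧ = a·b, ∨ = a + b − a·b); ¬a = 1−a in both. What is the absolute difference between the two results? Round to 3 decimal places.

Under Zadeh (min–max):
  γ ∨ γ = max(a, b) on (0.65, 0.65) = 0.65
  ¬γ = 1 − 0.65 = 0.35
  γ ∧ ¬γ = min(a, b) on (0.65, 0.35) = 0.35
  (γ ∨ γ) ∧ (γ ∧ ¬γ) = min(a, b) on (0.65, 0.35) = 0.35
  → value = 0.3500
Under probabilistic:
  γ ∨ γ = a + b − a·b on (0.6500, 0.6500) = 0.8775
  ¬γ = 1 − 0.6500 = 0.3500
  γ ∧ ¬γ = a·b on (0.6500, 0.3500) = 0.2275
  (γ ∨ γ) ∧ (γ ∧ ¬γ) = a·b on (0.8775, 0.2275) = 0.1996
  → value = 0.1996
|0.3500 − 0.1996| = 0.150

0.150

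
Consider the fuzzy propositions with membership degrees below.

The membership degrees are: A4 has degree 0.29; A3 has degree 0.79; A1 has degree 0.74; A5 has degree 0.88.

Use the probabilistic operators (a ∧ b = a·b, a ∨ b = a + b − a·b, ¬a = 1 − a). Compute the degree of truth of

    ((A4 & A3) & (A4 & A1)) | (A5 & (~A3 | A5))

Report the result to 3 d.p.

0.807

A4 & A3 = a·b on (0.2900, 0.7900) = 0.2291
A4 & A1 = a·b on (0.2900, 0.7400) = 0.2146
(A4 & A3) & (A4 & A1) = a·b on (0.2291, 0.2146) = 0.0492
~A3 = 1 − 0.7900 = 0.2100
~A3 | A5 = a + b − a·b on (0.2100, 0.8800) = 0.9052
A5 & (~A3 | A5) = a·b on (0.8800, 0.9052) = 0.7966
((A4 & A3) & (A4 & A1)) | (A5 & (~A3 | A5)) = a + b − a·b on (0.0492, 0.7966) = 0.8066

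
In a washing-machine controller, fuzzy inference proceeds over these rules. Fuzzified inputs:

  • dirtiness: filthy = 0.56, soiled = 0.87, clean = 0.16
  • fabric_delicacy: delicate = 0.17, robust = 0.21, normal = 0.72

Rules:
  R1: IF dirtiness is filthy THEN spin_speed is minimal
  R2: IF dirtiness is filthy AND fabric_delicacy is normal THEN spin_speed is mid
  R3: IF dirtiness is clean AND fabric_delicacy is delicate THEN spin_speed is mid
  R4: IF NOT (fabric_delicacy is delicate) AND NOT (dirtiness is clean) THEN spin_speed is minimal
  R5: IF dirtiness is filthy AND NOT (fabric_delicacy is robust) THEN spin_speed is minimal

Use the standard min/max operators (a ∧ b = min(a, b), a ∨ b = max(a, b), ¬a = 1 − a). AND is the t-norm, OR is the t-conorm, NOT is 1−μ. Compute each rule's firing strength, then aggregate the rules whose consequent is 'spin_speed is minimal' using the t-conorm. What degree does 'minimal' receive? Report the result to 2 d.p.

R1: filthy=0.56 → w = 0.56
R2: filthy=0.56, normal=0.72; AND[min(a, b)] → w = 0.56
R3: clean=0.16, delicate=0.17; AND[min(a, b)] → w = 0.16
R4: ¬delicate=1−0.17=0.83, ¬clean=1−0.16=0.84; AND[min(a, b)] → w = 0.83
R5: filthy=0.56, ¬robust=1−0.21=0.79; AND[min(a, b)] → w = 0.56
Rules with consequent 'minimal': {R1, R4, R5} → strengths 0.56, 0.83, 0.56
Aggregate via t-conorm [max(a, b)]: 0.83

0.83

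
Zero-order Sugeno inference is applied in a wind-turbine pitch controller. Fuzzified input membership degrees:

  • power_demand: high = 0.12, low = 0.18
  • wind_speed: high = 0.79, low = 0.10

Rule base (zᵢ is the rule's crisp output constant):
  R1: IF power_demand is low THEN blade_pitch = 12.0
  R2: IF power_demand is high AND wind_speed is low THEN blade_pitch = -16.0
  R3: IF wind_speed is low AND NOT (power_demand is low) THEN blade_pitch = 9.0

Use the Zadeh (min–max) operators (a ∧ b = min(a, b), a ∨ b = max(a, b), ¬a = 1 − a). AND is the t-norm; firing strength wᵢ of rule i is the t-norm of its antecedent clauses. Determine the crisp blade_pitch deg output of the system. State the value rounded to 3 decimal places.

R1 (z=12.0): low=0.18 → w = 0.18
R2 (z=-16.0): high=0.12, low=0.10; AND[min(a, b)] → w = 0.10
R3 (z=9.0): low=0.10, ¬low=1−0.18=0.82; AND[min(a, b)] → w = 0.10
Weighted average = (0.18·12.0 + 0.10·-16.0 + 0.10·9.0) / (0.18 + 0.10 + 0.10)
  = 1.4600 / 0.3800 = 3.842

3.842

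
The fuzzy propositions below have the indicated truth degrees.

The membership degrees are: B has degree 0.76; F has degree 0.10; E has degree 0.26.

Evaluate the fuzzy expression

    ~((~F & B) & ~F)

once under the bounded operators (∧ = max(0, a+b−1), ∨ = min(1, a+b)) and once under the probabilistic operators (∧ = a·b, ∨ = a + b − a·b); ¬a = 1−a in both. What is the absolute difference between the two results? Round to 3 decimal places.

0.056

Under bounded:
  ~F = 1 − 0.10 = 0.90
  ~F & B = max(0, a+b−1) on (0.90, 0.76) = 0.66
  ~F = 1 − 0.10 = 0.90
  (~F & B) & ~F = max(0, a+b−1) on (0.66, 0.90) = 0.56
  ~((~F & B) & ~F) = 1 − 0.56 = 0.44
  → value = 0.4400
Under probabilistic:
  ~F = 1 − 0.1000 = 0.9000
  ~F & B = a·b on (0.9000, 0.7600) = 0.6840
  ~F = 1 − 0.1000 = 0.9000
  (~F & B) & ~F = a·b on (0.6840, 0.9000) = 0.6156
  ~((~F & B) & ~F) = 1 − 0.6156 = 0.3844
  → value = 0.3844
|0.4400 − 0.3844| = 0.056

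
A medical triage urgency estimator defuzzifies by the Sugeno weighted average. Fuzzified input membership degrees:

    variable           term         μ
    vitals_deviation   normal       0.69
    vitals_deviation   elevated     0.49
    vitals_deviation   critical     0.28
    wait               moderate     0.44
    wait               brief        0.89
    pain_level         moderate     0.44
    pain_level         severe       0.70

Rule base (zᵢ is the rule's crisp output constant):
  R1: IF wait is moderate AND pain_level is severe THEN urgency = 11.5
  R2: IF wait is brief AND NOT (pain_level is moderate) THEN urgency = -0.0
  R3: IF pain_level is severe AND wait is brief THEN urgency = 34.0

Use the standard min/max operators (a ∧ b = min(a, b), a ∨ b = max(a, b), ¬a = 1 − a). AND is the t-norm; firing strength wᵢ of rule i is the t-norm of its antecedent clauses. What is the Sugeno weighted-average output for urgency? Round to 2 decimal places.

R1 (z=11.5): moderate=0.44, severe=0.70; AND[min(a, b)] → w = 0.44
R2 (z=-0.0): brief=0.89, ¬moderate=1−0.44=0.56; AND[min(a, b)] → w = 0.56
R3 (z=34.0): severe=0.70, brief=0.89; AND[min(a, b)] → w = 0.70
Weighted average = (0.44·11.5 + 0.56·-0.0 + 0.70·34.0) / (0.44 + 0.56 + 0.70)
  = 28.8600 / 1.7000 = 16.98

16.98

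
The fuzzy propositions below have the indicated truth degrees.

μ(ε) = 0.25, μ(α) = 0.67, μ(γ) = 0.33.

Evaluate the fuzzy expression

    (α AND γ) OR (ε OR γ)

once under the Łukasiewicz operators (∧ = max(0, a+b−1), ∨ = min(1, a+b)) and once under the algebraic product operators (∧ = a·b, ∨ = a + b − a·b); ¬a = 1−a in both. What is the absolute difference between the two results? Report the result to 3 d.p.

0.029

Under Łukasiewicz:
  α AND γ = max(0, a+b−1) on (0.67, 0.33) = 0.00
  ε OR γ = min(1, a+b) on (0.25, 0.33) = 0.58
  (α AND γ) OR (ε OR γ) = min(1, a+b) on (0.00, 0.58) = 0.58
  → value = 0.5800
Under algebraic product:
  α AND γ = a·b on (0.6700, 0.3300) = 0.2211
  ε OR γ = a + b − a·b on (0.2500, 0.3300) = 0.4975
  (α AND γ) OR (ε OR γ) = a + b − a·b on (0.2211, 0.4975) = 0.6086
  → value = 0.6086
|0.5800 − 0.6086| = 0.029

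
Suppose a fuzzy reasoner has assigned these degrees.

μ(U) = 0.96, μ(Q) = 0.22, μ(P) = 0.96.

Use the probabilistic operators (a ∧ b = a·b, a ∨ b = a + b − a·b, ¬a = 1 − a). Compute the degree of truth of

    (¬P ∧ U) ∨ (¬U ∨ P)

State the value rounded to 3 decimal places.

¬P = 1 − 0.9600 = 0.0400
¬P ∧ U = a·b on (0.0400, 0.9600) = 0.0384
¬U = 1 − 0.9600 = 0.0400
¬U ∨ P = a + b − a·b on (0.0400, 0.9600) = 0.9616
(¬P ∧ U) ∨ (¬U ∨ P) = a + b − a·b on (0.0384, 0.9616) = 0.9631

0.963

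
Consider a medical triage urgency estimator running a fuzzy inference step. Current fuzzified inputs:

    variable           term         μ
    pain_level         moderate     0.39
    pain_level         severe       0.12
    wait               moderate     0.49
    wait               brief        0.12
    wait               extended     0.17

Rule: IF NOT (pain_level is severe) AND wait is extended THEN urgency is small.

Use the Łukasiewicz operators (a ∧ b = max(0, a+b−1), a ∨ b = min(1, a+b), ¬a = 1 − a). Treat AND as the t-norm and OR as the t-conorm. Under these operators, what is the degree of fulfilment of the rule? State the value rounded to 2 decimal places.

firing strength: ¬severe=1−0.12=0.88, extended=0.17; AND[max(0, a+b−1)] → w = 0.05

0.05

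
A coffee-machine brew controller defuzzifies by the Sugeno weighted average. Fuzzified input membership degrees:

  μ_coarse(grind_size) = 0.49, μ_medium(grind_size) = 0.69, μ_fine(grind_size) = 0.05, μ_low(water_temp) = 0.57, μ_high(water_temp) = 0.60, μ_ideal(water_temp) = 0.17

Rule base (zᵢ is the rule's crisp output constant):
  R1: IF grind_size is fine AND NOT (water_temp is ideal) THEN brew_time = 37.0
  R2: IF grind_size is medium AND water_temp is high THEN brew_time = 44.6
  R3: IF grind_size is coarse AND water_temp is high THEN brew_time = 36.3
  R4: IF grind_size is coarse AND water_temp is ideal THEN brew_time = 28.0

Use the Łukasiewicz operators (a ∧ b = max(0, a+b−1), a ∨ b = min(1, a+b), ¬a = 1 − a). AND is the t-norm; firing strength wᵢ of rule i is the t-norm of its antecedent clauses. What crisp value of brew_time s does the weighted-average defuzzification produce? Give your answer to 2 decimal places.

R1 (z=37.0): fine=0.05, ¬ideal=1−0.17=0.83; AND[max(0, a+b−1)] → w = 0.00
R2 (z=44.6): medium=0.69, high=0.60; AND[max(0, a+b−1)] → w = 0.29
R3 (z=36.3): coarse=0.49, high=0.60; AND[max(0, a+b−1)] → w = 0.09
R4 (z=28.0): coarse=0.49, ideal=0.17; AND[max(0, a+b−1)] → w = 0.00
Weighted average = (0.00·37.0 + 0.29·44.6 + 0.09·36.3 + 0.00·28.0) / (0.00 + 0.29 + 0.09 + 0.00)
  = 16.2010 / 0.3800 = 42.63

42.63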